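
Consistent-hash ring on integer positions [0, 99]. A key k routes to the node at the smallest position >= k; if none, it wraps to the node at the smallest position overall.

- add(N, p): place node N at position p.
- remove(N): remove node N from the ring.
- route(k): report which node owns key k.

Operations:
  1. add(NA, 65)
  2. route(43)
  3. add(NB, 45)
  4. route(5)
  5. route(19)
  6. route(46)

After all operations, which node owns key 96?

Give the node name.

Op 1: add NA@65 -> ring=[65:NA]
Op 2: route key 43: smallest pos >= 43 is 65 -> NA
Op 3: add NB@45 -> ring=[45:NB,65:NA]
Op 4: route key 5: smallest pos >= 5 is 45 -> NB
Op 5: route key 19: smallest pos >= 19 is 45 -> NB
Op 6: route key 46: smallest pos >= 46 is 65 -> NA
Final route key 96: none >= 96, wrap to smallest pos 45 -> NB

Answer: NB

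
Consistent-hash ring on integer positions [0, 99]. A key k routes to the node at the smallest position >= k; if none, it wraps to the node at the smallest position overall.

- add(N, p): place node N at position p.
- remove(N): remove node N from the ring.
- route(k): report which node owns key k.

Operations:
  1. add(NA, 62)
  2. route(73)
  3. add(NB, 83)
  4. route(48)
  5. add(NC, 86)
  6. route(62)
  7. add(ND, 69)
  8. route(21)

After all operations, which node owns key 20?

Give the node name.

Answer: NA

Derivation:
Op 1: add NA@62 -> ring=[62:NA]
Op 2: route key 73: none >= 73, wrap to smallest pos 62 -> NA
Op 3: add NB@83 -> ring=[62:NA,83:NB]
Op 4: route key 48: smallest pos >= 48 is 62 -> NA
Op 5: add NC@86 -> ring=[62:NA,83:NB,86:NC]
Op 6: route key 62: smallest pos >= 62 is 62 -> NA
Op 7: add ND@69 -> ring=[62:NA,69:ND,83:NB,86:NC]
Op 8: route key 21: smallest pos >= 21 is 62 -> NA
Final route key 20: smallest pos >= 20 is 62 -> NA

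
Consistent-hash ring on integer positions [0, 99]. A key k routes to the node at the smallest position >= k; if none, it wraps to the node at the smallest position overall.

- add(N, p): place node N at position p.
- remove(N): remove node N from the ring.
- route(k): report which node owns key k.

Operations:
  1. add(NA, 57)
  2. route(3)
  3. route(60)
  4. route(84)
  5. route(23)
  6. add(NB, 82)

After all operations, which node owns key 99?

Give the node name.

Op 1: add NA@57 -> ring=[57:NA]
Op 2: route key 3: smallest pos >= 3 is 57 -> NA
Op 3: route key 60: none >= 60, wrap to smallest pos 57 -> NA
Op 4: route key 84: none >= 84, wrap to smallest pos 57 -> NA
Op 5: route key 23: smallest pos >= 23 is 57 -> NA
Op 6: add NB@82 -> ring=[57:NA,82:NB]
Final route key 99: none >= 99, wrap to smallest pos 57 -> NA

Answer: NA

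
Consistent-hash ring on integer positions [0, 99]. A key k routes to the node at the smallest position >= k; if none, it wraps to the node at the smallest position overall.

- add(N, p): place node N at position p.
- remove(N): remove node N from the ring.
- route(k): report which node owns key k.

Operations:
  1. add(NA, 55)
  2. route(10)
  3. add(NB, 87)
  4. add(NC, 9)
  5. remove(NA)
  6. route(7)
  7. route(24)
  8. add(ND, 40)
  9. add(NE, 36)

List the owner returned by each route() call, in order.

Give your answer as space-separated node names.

Op 1: add NA@55 -> ring=[55:NA]
Op 2: route key 10: smallest pos >= 10 is 55 -> NA
Op 3: add NB@87 -> ring=[55:NA,87:NB]
Op 4: add NC@9 -> ring=[9:NC,55:NA,87:NB]
Op 5: remove NA -> ring=[9:NC,87:NB]
Op 6: route key 7: smallest pos >= 7 is 9 -> NC
Op 7: route key 24: smallest pos >= 24 is 87 -> NB
Op 8: add ND@40 -> ring=[9:NC,40:ND,87:NB]
Op 9: add NE@36 -> ring=[9:NC,36:NE,40:ND,87:NB]

Answer: NA NC NB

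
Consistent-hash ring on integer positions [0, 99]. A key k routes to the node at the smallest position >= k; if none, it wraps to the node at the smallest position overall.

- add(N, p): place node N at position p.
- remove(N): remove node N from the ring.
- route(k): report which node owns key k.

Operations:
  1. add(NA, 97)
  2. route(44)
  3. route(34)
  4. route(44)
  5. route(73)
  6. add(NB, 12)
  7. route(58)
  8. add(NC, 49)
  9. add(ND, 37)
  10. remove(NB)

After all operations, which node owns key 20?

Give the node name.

Answer: ND

Derivation:
Op 1: add NA@97 -> ring=[97:NA]
Op 2: route key 44: smallest pos >= 44 is 97 -> NA
Op 3: route key 34: smallest pos >= 34 is 97 -> NA
Op 4: route key 44: smallest pos >= 44 is 97 -> NA
Op 5: route key 73: smallest pos >= 73 is 97 -> NA
Op 6: add NB@12 -> ring=[12:NB,97:NA]
Op 7: route key 58: smallest pos >= 58 is 97 -> NA
Op 8: add NC@49 -> ring=[12:NB,49:NC,97:NA]
Op 9: add ND@37 -> ring=[12:NB,37:ND,49:NC,97:NA]
Op 10: remove NB -> ring=[37:ND,49:NC,97:NA]
Final route key 20: smallest pos >= 20 is 37 -> ND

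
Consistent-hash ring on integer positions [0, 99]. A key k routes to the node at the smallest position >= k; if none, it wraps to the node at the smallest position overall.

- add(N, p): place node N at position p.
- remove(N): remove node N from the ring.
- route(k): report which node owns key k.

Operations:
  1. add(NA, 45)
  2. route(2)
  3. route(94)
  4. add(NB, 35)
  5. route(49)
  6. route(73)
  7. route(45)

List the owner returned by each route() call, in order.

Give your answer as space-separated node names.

Answer: NA NA NB NB NA

Derivation:
Op 1: add NA@45 -> ring=[45:NA]
Op 2: route key 2: smallest pos >= 2 is 45 -> NA
Op 3: route key 94: none >= 94, wrap to smallest pos 45 -> NA
Op 4: add NB@35 -> ring=[35:NB,45:NA]
Op 5: route key 49: none >= 49, wrap to smallest pos 35 -> NB
Op 6: route key 73: none >= 73, wrap to smallest pos 35 -> NB
Op 7: route key 45: smallest pos >= 45 is 45 -> NA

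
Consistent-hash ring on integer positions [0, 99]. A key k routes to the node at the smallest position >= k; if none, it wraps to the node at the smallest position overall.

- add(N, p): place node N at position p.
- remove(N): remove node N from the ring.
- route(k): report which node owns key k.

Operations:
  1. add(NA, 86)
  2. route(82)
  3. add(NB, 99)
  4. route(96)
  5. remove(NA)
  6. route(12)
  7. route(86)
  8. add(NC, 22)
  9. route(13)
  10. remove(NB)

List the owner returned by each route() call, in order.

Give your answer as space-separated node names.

Op 1: add NA@86 -> ring=[86:NA]
Op 2: route key 82: smallest pos >= 82 is 86 -> NA
Op 3: add NB@99 -> ring=[86:NA,99:NB]
Op 4: route key 96: smallest pos >= 96 is 99 -> NB
Op 5: remove NA -> ring=[99:NB]
Op 6: route key 12: smallest pos >= 12 is 99 -> NB
Op 7: route key 86: smallest pos >= 86 is 99 -> NB
Op 8: add NC@22 -> ring=[22:NC,99:NB]
Op 9: route key 13: smallest pos >= 13 is 22 -> NC
Op 10: remove NB -> ring=[22:NC]

Answer: NA NB NB NB NC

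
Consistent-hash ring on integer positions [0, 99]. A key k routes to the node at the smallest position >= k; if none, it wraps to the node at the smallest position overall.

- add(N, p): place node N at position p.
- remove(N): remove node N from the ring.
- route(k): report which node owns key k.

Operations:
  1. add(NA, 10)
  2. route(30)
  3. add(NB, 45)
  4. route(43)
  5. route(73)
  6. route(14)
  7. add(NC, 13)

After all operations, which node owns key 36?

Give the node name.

Answer: NB

Derivation:
Op 1: add NA@10 -> ring=[10:NA]
Op 2: route key 30: none >= 30, wrap to smallest pos 10 -> NA
Op 3: add NB@45 -> ring=[10:NA,45:NB]
Op 4: route key 43: smallest pos >= 43 is 45 -> NB
Op 5: route key 73: none >= 73, wrap to smallest pos 10 -> NA
Op 6: route key 14: smallest pos >= 14 is 45 -> NB
Op 7: add NC@13 -> ring=[10:NA,13:NC,45:NB]
Final route key 36: smallest pos >= 36 is 45 -> NB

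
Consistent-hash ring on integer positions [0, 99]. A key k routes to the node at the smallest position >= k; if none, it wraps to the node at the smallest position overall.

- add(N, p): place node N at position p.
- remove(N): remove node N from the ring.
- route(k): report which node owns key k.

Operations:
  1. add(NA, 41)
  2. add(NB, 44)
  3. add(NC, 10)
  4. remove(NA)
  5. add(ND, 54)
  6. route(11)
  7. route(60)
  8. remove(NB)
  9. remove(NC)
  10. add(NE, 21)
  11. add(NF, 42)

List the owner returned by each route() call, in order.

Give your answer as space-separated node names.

Op 1: add NA@41 -> ring=[41:NA]
Op 2: add NB@44 -> ring=[41:NA,44:NB]
Op 3: add NC@10 -> ring=[10:NC,41:NA,44:NB]
Op 4: remove NA -> ring=[10:NC,44:NB]
Op 5: add ND@54 -> ring=[10:NC,44:NB,54:ND]
Op 6: route key 11: smallest pos >= 11 is 44 -> NB
Op 7: route key 60: none >= 60, wrap to smallest pos 10 -> NC
Op 8: remove NB -> ring=[10:NC,54:ND]
Op 9: remove NC -> ring=[54:ND]
Op 10: add NE@21 -> ring=[21:NE,54:ND]
Op 11: add NF@42 -> ring=[21:NE,42:NF,54:ND]

Answer: NB NC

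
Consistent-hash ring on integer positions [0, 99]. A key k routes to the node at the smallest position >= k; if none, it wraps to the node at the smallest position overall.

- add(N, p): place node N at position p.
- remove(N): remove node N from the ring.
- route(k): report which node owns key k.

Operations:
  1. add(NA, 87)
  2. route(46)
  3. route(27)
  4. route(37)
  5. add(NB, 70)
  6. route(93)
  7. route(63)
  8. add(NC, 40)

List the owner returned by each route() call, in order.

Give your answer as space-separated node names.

Op 1: add NA@87 -> ring=[87:NA]
Op 2: route key 46: smallest pos >= 46 is 87 -> NA
Op 3: route key 27: smallest pos >= 27 is 87 -> NA
Op 4: route key 37: smallest pos >= 37 is 87 -> NA
Op 5: add NB@70 -> ring=[70:NB,87:NA]
Op 6: route key 93: none >= 93, wrap to smallest pos 70 -> NB
Op 7: route key 63: smallest pos >= 63 is 70 -> NB
Op 8: add NC@40 -> ring=[40:NC,70:NB,87:NA]

Answer: NA NA NA NB NB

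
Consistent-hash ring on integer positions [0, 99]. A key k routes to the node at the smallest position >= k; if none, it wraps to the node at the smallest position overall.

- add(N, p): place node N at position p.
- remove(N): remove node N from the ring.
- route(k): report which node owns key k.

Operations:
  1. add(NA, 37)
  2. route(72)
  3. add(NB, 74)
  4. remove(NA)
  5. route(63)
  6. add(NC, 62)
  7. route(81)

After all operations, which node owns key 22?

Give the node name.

Answer: NC

Derivation:
Op 1: add NA@37 -> ring=[37:NA]
Op 2: route key 72: none >= 72, wrap to smallest pos 37 -> NA
Op 3: add NB@74 -> ring=[37:NA,74:NB]
Op 4: remove NA -> ring=[74:NB]
Op 5: route key 63: smallest pos >= 63 is 74 -> NB
Op 6: add NC@62 -> ring=[62:NC,74:NB]
Op 7: route key 81: none >= 81, wrap to smallest pos 62 -> NC
Final route key 22: smallest pos >= 22 is 62 -> NC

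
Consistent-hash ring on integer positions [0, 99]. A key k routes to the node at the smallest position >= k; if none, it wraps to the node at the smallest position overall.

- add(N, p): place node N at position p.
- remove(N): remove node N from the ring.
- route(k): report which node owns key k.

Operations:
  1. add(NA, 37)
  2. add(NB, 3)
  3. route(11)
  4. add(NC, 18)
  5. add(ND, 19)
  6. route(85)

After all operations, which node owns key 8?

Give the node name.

Op 1: add NA@37 -> ring=[37:NA]
Op 2: add NB@3 -> ring=[3:NB,37:NA]
Op 3: route key 11: smallest pos >= 11 is 37 -> NA
Op 4: add NC@18 -> ring=[3:NB,18:NC,37:NA]
Op 5: add ND@19 -> ring=[3:NB,18:NC,19:ND,37:NA]
Op 6: route key 85: none >= 85, wrap to smallest pos 3 -> NB
Final route key 8: smallest pos >= 8 is 18 -> NC

Answer: NC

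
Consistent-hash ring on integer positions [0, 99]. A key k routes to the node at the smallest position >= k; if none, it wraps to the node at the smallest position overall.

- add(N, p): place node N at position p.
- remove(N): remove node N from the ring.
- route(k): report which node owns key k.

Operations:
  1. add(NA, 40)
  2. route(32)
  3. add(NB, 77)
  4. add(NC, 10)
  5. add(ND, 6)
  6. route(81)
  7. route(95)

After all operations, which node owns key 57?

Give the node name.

Answer: NB

Derivation:
Op 1: add NA@40 -> ring=[40:NA]
Op 2: route key 32: smallest pos >= 32 is 40 -> NA
Op 3: add NB@77 -> ring=[40:NA,77:NB]
Op 4: add NC@10 -> ring=[10:NC,40:NA,77:NB]
Op 5: add ND@6 -> ring=[6:ND,10:NC,40:NA,77:NB]
Op 6: route key 81: none >= 81, wrap to smallest pos 6 -> ND
Op 7: route key 95: none >= 95, wrap to smallest pos 6 -> ND
Final route key 57: smallest pos >= 57 is 77 -> NB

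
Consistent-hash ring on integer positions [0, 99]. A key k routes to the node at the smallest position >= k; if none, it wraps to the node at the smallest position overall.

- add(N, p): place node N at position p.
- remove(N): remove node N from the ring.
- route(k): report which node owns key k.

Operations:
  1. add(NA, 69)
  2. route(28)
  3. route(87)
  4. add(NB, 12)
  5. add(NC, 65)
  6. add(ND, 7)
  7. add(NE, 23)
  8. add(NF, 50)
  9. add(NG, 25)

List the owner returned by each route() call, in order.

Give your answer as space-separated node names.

Op 1: add NA@69 -> ring=[69:NA]
Op 2: route key 28: smallest pos >= 28 is 69 -> NA
Op 3: route key 87: none >= 87, wrap to smallest pos 69 -> NA
Op 4: add NB@12 -> ring=[12:NB,69:NA]
Op 5: add NC@65 -> ring=[12:NB,65:NC,69:NA]
Op 6: add ND@7 -> ring=[7:ND,12:NB,65:NC,69:NA]
Op 7: add NE@23 -> ring=[7:ND,12:NB,23:NE,65:NC,69:NA]
Op 8: add NF@50 -> ring=[7:ND,12:NB,23:NE,50:NF,65:NC,69:NA]
Op 9: add NG@25 -> ring=[7:ND,12:NB,23:NE,25:NG,50:NF,65:NC,69:NA]

Answer: NA NA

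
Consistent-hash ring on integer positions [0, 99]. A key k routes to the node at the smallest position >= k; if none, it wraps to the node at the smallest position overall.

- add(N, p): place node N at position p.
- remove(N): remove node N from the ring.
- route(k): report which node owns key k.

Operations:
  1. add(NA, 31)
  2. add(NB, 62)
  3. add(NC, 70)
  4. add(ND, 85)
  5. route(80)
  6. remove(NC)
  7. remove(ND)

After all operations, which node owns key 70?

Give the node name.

Op 1: add NA@31 -> ring=[31:NA]
Op 2: add NB@62 -> ring=[31:NA,62:NB]
Op 3: add NC@70 -> ring=[31:NA,62:NB,70:NC]
Op 4: add ND@85 -> ring=[31:NA,62:NB,70:NC,85:ND]
Op 5: route key 80: smallest pos >= 80 is 85 -> ND
Op 6: remove NC -> ring=[31:NA,62:NB,85:ND]
Op 7: remove ND -> ring=[31:NA,62:NB]
Final route key 70: none >= 70, wrap to smallest pos 31 -> NA

Answer: NA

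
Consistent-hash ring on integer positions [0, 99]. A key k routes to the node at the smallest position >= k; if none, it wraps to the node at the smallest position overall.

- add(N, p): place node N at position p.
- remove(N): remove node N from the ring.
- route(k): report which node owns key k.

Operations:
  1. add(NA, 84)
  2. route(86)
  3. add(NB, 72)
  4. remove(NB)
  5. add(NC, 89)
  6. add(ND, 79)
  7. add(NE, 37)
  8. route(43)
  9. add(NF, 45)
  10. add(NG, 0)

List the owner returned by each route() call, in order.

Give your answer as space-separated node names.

Op 1: add NA@84 -> ring=[84:NA]
Op 2: route key 86: none >= 86, wrap to smallest pos 84 -> NA
Op 3: add NB@72 -> ring=[72:NB,84:NA]
Op 4: remove NB -> ring=[84:NA]
Op 5: add NC@89 -> ring=[84:NA,89:NC]
Op 6: add ND@79 -> ring=[79:ND,84:NA,89:NC]
Op 7: add NE@37 -> ring=[37:NE,79:ND,84:NA,89:NC]
Op 8: route key 43: smallest pos >= 43 is 79 -> ND
Op 9: add NF@45 -> ring=[37:NE,45:NF,79:ND,84:NA,89:NC]
Op 10: add NG@0 -> ring=[0:NG,37:NE,45:NF,79:ND,84:NA,89:NC]

Answer: NA ND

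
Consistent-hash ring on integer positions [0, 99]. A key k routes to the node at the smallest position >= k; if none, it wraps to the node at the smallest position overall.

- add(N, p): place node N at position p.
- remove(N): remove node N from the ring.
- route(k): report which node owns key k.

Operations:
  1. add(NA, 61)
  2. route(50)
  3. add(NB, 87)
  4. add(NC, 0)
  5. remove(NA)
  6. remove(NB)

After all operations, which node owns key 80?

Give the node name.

Op 1: add NA@61 -> ring=[61:NA]
Op 2: route key 50: smallest pos >= 50 is 61 -> NA
Op 3: add NB@87 -> ring=[61:NA,87:NB]
Op 4: add NC@0 -> ring=[0:NC,61:NA,87:NB]
Op 5: remove NA -> ring=[0:NC,87:NB]
Op 6: remove NB -> ring=[0:NC]
Final route key 80: none >= 80, wrap to smallest pos 0 -> NC

Answer: NC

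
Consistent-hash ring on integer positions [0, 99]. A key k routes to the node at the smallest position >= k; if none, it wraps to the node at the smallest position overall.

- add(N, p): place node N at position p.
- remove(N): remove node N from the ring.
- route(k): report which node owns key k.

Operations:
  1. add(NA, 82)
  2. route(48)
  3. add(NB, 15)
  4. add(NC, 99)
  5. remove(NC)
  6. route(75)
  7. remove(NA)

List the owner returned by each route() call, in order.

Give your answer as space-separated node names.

Answer: NA NA

Derivation:
Op 1: add NA@82 -> ring=[82:NA]
Op 2: route key 48: smallest pos >= 48 is 82 -> NA
Op 3: add NB@15 -> ring=[15:NB,82:NA]
Op 4: add NC@99 -> ring=[15:NB,82:NA,99:NC]
Op 5: remove NC -> ring=[15:NB,82:NA]
Op 6: route key 75: smallest pos >= 75 is 82 -> NA
Op 7: remove NA -> ring=[15:NB]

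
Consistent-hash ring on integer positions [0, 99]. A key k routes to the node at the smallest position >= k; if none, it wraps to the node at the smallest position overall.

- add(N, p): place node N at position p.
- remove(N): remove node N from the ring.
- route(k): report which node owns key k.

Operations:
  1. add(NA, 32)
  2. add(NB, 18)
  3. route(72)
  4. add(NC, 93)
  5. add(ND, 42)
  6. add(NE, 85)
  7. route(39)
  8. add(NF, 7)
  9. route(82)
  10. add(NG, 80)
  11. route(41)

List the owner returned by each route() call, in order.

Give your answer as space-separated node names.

Op 1: add NA@32 -> ring=[32:NA]
Op 2: add NB@18 -> ring=[18:NB,32:NA]
Op 3: route key 72: none >= 72, wrap to smallest pos 18 -> NB
Op 4: add NC@93 -> ring=[18:NB,32:NA,93:NC]
Op 5: add ND@42 -> ring=[18:NB,32:NA,42:ND,93:NC]
Op 6: add NE@85 -> ring=[18:NB,32:NA,42:ND,85:NE,93:NC]
Op 7: route key 39: smallest pos >= 39 is 42 -> ND
Op 8: add NF@7 -> ring=[7:NF,18:NB,32:NA,42:ND,85:NE,93:NC]
Op 9: route key 82: smallest pos >= 82 is 85 -> NE
Op 10: add NG@80 -> ring=[7:NF,18:NB,32:NA,42:ND,80:NG,85:NE,93:NC]
Op 11: route key 41: smallest pos >= 41 is 42 -> ND

Answer: NB ND NE ND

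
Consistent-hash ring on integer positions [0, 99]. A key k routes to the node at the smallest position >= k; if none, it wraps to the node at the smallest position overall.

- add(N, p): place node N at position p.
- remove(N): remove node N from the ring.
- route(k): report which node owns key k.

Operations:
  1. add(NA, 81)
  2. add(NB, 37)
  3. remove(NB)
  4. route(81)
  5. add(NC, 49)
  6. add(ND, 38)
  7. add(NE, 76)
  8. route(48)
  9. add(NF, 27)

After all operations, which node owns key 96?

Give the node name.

Answer: NF

Derivation:
Op 1: add NA@81 -> ring=[81:NA]
Op 2: add NB@37 -> ring=[37:NB,81:NA]
Op 3: remove NB -> ring=[81:NA]
Op 4: route key 81: smallest pos >= 81 is 81 -> NA
Op 5: add NC@49 -> ring=[49:NC,81:NA]
Op 6: add ND@38 -> ring=[38:ND,49:NC,81:NA]
Op 7: add NE@76 -> ring=[38:ND,49:NC,76:NE,81:NA]
Op 8: route key 48: smallest pos >= 48 is 49 -> NC
Op 9: add NF@27 -> ring=[27:NF,38:ND,49:NC,76:NE,81:NA]
Final route key 96: none >= 96, wrap to smallest pos 27 -> NF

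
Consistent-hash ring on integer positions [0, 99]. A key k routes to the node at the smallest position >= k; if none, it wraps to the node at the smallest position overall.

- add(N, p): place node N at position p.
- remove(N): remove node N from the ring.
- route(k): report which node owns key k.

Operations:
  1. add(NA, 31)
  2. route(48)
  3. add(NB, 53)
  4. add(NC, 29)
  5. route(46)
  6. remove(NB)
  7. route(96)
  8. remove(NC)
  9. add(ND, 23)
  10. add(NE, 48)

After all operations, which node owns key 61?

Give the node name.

Answer: ND

Derivation:
Op 1: add NA@31 -> ring=[31:NA]
Op 2: route key 48: none >= 48, wrap to smallest pos 31 -> NA
Op 3: add NB@53 -> ring=[31:NA,53:NB]
Op 4: add NC@29 -> ring=[29:NC,31:NA,53:NB]
Op 5: route key 46: smallest pos >= 46 is 53 -> NB
Op 6: remove NB -> ring=[29:NC,31:NA]
Op 7: route key 96: none >= 96, wrap to smallest pos 29 -> NC
Op 8: remove NC -> ring=[31:NA]
Op 9: add ND@23 -> ring=[23:ND,31:NA]
Op 10: add NE@48 -> ring=[23:ND,31:NA,48:NE]
Final route key 61: none >= 61, wrap to smallest pos 23 -> ND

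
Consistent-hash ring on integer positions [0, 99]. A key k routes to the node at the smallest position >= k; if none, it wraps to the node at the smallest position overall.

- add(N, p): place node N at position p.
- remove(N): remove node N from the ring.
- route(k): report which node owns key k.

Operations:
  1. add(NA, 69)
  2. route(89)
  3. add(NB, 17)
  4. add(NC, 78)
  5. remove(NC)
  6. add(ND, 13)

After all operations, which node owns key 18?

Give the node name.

Op 1: add NA@69 -> ring=[69:NA]
Op 2: route key 89: none >= 89, wrap to smallest pos 69 -> NA
Op 3: add NB@17 -> ring=[17:NB,69:NA]
Op 4: add NC@78 -> ring=[17:NB,69:NA,78:NC]
Op 5: remove NC -> ring=[17:NB,69:NA]
Op 6: add ND@13 -> ring=[13:ND,17:NB,69:NA]
Final route key 18: smallest pos >= 18 is 69 -> NA

Answer: NA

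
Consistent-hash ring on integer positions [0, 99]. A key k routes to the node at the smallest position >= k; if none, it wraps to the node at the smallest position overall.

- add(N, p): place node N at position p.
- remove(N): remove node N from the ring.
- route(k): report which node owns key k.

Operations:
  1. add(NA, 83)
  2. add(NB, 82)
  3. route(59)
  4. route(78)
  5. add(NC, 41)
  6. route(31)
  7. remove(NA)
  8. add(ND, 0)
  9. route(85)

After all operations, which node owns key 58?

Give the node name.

Answer: NB

Derivation:
Op 1: add NA@83 -> ring=[83:NA]
Op 2: add NB@82 -> ring=[82:NB,83:NA]
Op 3: route key 59: smallest pos >= 59 is 82 -> NB
Op 4: route key 78: smallest pos >= 78 is 82 -> NB
Op 5: add NC@41 -> ring=[41:NC,82:NB,83:NA]
Op 6: route key 31: smallest pos >= 31 is 41 -> NC
Op 7: remove NA -> ring=[41:NC,82:NB]
Op 8: add ND@0 -> ring=[0:ND,41:NC,82:NB]
Op 9: route key 85: none >= 85, wrap to smallest pos 0 -> ND
Final route key 58: smallest pos >= 58 is 82 -> NB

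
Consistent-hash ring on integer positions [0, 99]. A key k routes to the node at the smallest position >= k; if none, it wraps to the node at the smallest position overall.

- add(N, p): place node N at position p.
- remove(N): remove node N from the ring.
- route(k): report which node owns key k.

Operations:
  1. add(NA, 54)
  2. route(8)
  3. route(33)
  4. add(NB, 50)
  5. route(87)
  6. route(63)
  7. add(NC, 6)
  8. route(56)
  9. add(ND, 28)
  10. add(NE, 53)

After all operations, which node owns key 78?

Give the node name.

Op 1: add NA@54 -> ring=[54:NA]
Op 2: route key 8: smallest pos >= 8 is 54 -> NA
Op 3: route key 33: smallest pos >= 33 is 54 -> NA
Op 4: add NB@50 -> ring=[50:NB,54:NA]
Op 5: route key 87: none >= 87, wrap to smallest pos 50 -> NB
Op 6: route key 63: none >= 63, wrap to smallest pos 50 -> NB
Op 7: add NC@6 -> ring=[6:NC,50:NB,54:NA]
Op 8: route key 56: none >= 56, wrap to smallest pos 6 -> NC
Op 9: add ND@28 -> ring=[6:NC,28:ND,50:NB,54:NA]
Op 10: add NE@53 -> ring=[6:NC,28:ND,50:NB,53:NE,54:NA]
Final route key 78: none >= 78, wrap to smallest pos 6 -> NC

Answer: NC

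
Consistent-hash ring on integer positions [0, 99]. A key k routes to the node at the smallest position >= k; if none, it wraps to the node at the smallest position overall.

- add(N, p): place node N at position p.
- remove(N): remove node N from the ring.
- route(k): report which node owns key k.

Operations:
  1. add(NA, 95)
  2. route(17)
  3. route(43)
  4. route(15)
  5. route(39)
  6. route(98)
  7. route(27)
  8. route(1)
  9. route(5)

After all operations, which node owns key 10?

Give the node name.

Op 1: add NA@95 -> ring=[95:NA]
Op 2: route key 17: smallest pos >= 17 is 95 -> NA
Op 3: route key 43: smallest pos >= 43 is 95 -> NA
Op 4: route key 15: smallest pos >= 15 is 95 -> NA
Op 5: route key 39: smallest pos >= 39 is 95 -> NA
Op 6: route key 98: none >= 98, wrap to smallest pos 95 -> NA
Op 7: route key 27: smallest pos >= 27 is 95 -> NA
Op 8: route key 1: smallest pos >= 1 is 95 -> NA
Op 9: route key 5: smallest pos >= 5 is 95 -> NA
Final route key 10: smallest pos >= 10 is 95 -> NA

Answer: NA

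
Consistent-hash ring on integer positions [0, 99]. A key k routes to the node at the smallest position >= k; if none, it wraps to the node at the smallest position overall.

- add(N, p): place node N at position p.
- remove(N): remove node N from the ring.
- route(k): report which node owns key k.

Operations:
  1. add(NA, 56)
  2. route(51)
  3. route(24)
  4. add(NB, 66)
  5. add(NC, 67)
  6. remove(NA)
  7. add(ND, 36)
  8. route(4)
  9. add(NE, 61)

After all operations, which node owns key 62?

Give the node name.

Answer: NB

Derivation:
Op 1: add NA@56 -> ring=[56:NA]
Op 2: route key 51: smallest pos >= 51 is 56 -> NA
Op 3: route key 24: smallest pos >= 24 is 56 -> NA
Op 4: add NB@66 -> ring=[56:NA,66:NB]
Op 5: add NC@67 -> ring=[56:NA,66:NB,67:NC]
Op 6: remove NA -> ring=[66:NB,67:NC]
Op 7: add ND@36 -> ring=[36:ND,66:NB,67:NC]
Op 8: route key 4: smallest pos >= 4 is 36 -> ND
Op 9: add NE@61 -> ring=[36:ND,61:NE,66:NB,67:NC]
Final route key 62: smallest pos >= 62 is 66 -> NB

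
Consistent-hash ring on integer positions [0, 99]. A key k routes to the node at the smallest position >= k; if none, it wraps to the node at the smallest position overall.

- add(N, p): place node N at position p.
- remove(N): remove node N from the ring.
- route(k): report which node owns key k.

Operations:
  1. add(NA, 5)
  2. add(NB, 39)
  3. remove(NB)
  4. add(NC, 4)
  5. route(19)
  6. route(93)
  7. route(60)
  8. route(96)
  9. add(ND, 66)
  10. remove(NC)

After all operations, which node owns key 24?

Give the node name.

Op 1: add NA@5 -> ring=[5:NA]
Op 2: add NB@39 -> ring=[5:NA,39:NB]
Op 3: remove NB -> ring=[5:NA]
Op 4: add NC@4 -> ring=[4:NC,5:NA]
Op 5: route key 19: none >= 19, wrap to smallest pos 4 -> NC
Op 6: route key 93: none >= 93, wrap to smallest pos 4 -> NC
Op 7: route key 60: none >= 60, wrap to smallest pos 4 -> NC
Op 8: route key 96: none >= 96, wrap to smallest pos 4 -> NC
Op 9: add ND@66 -> ring=[4:NC,5:NA,66:ND]
Op 10: remove NC -> ring=[5:NA,66:ND]
Final route key 24: smallest pos >= 24 is 66 -> ND

Answer: ND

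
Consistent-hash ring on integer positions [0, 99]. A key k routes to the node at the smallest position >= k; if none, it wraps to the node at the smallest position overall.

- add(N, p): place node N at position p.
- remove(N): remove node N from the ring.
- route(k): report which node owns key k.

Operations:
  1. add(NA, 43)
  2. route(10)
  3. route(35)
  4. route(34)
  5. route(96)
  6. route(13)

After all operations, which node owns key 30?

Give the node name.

Answer: NA

Derivation:
Op 1: add NA@43 -> ring=[43:NA]
Op 2: route key 10: smallest pos >= 10 is 43 -> NA
Op 3: route key 35: smallest pos >= 35 is 43 -> NA
Op 4: route key 34: smallest pos >= 34 is 43 -> NA
Op 5: route key 96: none >= 96, wrap to smallest pos 43 -> NA
Op 6: route key 13: smallest pos >= 13 is 43 -> NA
Final route key 30: smallest pos >= 30 is 43 -> NA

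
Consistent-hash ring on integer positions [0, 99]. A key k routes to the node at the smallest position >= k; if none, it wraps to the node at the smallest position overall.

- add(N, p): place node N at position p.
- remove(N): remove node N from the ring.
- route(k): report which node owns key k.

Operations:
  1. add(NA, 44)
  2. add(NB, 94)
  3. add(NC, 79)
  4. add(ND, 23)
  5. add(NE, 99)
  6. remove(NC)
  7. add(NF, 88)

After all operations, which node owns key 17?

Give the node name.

Op 1: add NA@44 -> ring=[44:NA]
Op 2: add NB@94 -> ring=[44:NA,94:NB]
Op 3: add NC@79 -> ring=[44:NA,79:NC,94:NB]
Op 4: add ND@23 -> ring=[23:ND,44:NA,79:NC,94:NB]
Op 5: add NE@99 -> ring=[23:ND,44:NA,79:NC,94:NB,99:NE]
Op 6: remove NC -> ring=[23:ND,44:NA,94:NB,99:NE]
Op 7: add NF@88 -> ring=[23:ND,44:NA,88:NF,94:NB,99:NE]
Final route key 17: smallest pos >= 17 is 23 -> ND

Answer: ND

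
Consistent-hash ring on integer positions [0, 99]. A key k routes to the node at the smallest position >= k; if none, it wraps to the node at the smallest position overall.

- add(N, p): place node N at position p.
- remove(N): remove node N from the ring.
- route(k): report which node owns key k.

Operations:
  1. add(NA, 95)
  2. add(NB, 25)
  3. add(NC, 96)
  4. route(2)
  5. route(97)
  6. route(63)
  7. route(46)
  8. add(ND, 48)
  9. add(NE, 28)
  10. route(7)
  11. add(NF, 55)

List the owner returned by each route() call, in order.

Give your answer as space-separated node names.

Op 1: add NA@95 -> ring=[95:NA]
Op 2: add NB@25 -> ring=[25:NB,95:NA]
Op 3: add NC@96 -> ring=[25:NB,95:NA,96:NC]
Op 4: route key 2: smallest pos >= 2 is 25 -> NB
Op 5: route key 97: none >= 97, wrap to smallest pos 25 -> NB
Op 6: route key 63: smallest pos >= 63 is 95 -> NA
Op 7: route key 46: smallest pos >= 46 is 95 -> NA
Op 8: add ND@48 -> ring=[25:NB,48:ND,95:NA,96:NC]
Op 9: add NE@28 -> ring=[25:NB,28:NE,48:ND,95:NA,96:NC]
Op 10: route key 7: smallest pos >= 7 is 25 -> NB
Op 11: add NF@55 -> ring=[25:NB,28:NE,48:ND,55:NF,95:NA,96:NC]

Answer: NB NB NA NA NB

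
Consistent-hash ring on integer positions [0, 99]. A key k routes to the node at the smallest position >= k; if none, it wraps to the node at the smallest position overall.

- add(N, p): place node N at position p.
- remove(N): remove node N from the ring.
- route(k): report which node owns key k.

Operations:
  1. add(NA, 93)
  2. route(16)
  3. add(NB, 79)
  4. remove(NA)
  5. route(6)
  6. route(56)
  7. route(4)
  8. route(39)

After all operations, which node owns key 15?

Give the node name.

Answer: NB

Derivation:
Op 1: add NA@93 -> ring=[93:NA]
Op 2: route key 16: smallest pos >= 16 is 93 -> NA
Op 3: add NB@79 -> ring=[79:NB,93:NA]
Op 4: remove NA -> ring=[79:NB]
Op 5: route key 6: smallest pos >= 6 is 79 -> NB
Op 6: route key 56: smallest pos >= 56 is 79 -> NB
Op 7: route key 4: smallest pos >= 4 is 79 -> NB
Op 8: route key 39: smallest pos >= 39 is 79 -> NB
Final route key 15: smallest pos >= 15 is 79 -> NB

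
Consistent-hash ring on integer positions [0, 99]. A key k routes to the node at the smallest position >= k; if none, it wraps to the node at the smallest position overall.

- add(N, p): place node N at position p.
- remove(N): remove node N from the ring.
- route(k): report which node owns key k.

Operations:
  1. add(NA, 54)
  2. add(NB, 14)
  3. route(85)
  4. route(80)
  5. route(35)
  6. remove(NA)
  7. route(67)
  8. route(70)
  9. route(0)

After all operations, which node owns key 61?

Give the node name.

Op 1: add NA@54 -> ring=[54:NA]
Op 2: add NB@14 -> ring=[14:NB,54:NA]
Op 3: route key 85: none >= 85, wrap to smallest pos 14 -> NB
Op 4: route key 80: none >= 80, wrap to smallest pos 14 -> NB
Op 5: route key 35: smallest pos >= 35 is 54 -> NA
Op 6: remove NA -> ring=[14:NB]
Op 7: route key 67: none >= 67, wrap to smallest pos 14 -> NB
Op 8: route key 70: none >= 70, wrap to smallest pos 14 -> NB
Op 9: route key 0: smallest pos >= 0 is 14 -> NB
Final route key 61: none >= 61, wrap to smallest pos 14 -> NB

Answer: NB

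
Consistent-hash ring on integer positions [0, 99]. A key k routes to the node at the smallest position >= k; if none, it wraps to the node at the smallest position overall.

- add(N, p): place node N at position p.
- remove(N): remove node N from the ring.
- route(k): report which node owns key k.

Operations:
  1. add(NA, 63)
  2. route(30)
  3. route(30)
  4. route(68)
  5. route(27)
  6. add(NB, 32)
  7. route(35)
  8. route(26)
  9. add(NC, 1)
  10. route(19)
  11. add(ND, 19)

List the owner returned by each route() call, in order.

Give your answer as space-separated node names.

Op 1: add NA@63 -> ring=[63:NA]
Op 2: route key 30: smallest pos >= 30 is 63 -> NA
Op 3: route key 30: smallest pos >= 30 is 63 -> NA
Op 4: route key 68: none >= 68, wrap to smallest pos 63 -> NA
Op 5: route key 27: smallest pos >= 27 is 63 -> NA
Op 6: add NB@32 -> ring=[32:NB,63:NA]
Op 7: route key 35: smallest pos >= 35 is 63 -> NA
Op 8: route key 26: smallest pos >= 26 is 32 -> NB
Op 9: add NC@1 -> ring=[1:NC,32:NB,63:NA]
Op 10: route key 19: smallest pos >= 19 is 32 -> NB
Op 11: add ND@19 -> ring=[1:NC,19:ND,32:NB,63:NA]

Answer: NA NA NA NA NA NB NB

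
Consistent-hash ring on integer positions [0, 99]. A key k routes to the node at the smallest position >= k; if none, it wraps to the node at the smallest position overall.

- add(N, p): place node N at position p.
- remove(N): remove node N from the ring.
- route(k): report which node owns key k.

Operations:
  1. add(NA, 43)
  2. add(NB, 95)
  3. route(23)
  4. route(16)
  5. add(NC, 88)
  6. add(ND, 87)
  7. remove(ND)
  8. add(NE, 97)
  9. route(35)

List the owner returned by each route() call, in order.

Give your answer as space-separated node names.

Answer: NA NA NA

Derivation:
Op 1: add NA@43 -> ring=[43:NA]
Op 2: add NB@95 -> ring=[43:NA,95:NB]
Op 3: route key 23: smallest pos >= 23 is 43 -> NA
Op 4: route key 16: smallest pos >= 16 is 43 -> NA
Op 5: add NC@88 -> ring=[43:NA,88:NC,95:NB]
Op 6: add ND@87 -> ring=[43:NA,87:ND,88:NC,95:NB]
Op 7: remove ND -> ring=[43:NA,88:NC,95:NB]
Op 8: add NE@97 -> ring=[43:NA,88:NC,95:NB,97:NE]
Op 9: route key 35: smallest pos >= 35 is 43 -> NA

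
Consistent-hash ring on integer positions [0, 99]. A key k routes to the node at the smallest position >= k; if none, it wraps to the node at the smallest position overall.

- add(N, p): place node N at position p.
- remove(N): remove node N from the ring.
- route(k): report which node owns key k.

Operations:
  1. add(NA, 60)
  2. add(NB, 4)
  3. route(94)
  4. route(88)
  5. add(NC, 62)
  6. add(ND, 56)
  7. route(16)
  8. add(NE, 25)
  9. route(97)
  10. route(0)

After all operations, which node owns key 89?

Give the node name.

Op 1: add NA@60 -> ring=[60:NA]
Op 2: add NB@4 -> ring=[4:NB,60:NA]
Op 3: route key 94: none >= 94, wrap to smallest pos 4 -> NB
Op 4: route key 88: none >= 88, wrap to smallest pos 4 -> NB
Op 5: add NC@62 -> ring=[4:NB,60:NA,62:NC]
Op 6: add ND@56 -> ring=[4:NB,56:ND,60:NA,62:NC]
Op 7: route key 16: smallest pos >= 16 is 56 -> ND
Op 8: add NE@25 -> ring=[4:NB,25:NE,56:ND,60:NA,62:NC]
Op 9: route key 97: none >= 97, wrap to smallest pos 4 -> NB
Op 10: route key 0: smallest pos >= 0 is 4 -> NB
Final route key 89: none >= 89, wrap to smallest pos 4 -> NB

Answer: NB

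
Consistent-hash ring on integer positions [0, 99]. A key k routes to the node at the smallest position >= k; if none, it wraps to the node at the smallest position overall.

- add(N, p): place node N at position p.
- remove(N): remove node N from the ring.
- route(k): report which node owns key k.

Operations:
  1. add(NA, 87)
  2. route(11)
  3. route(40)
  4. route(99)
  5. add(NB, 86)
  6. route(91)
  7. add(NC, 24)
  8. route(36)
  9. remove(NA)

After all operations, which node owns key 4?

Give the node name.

Op 1: add NA@87 -> ring=[87:NA]
Op 2: route key 11: smallest pos >= 11 is 87 -> NA
Op 3: route key 40: smallest pos >= 40 is 87 -> NA
Op 4: route key 99: none >= 99, wrap to smallest pos 87 -> NA
Op 5: add NB@86 -> ring=[86:NB,87:NA]
Op 6: route key 91: none >= 91, wrap to smallest pos 86 -> NB
Op 7: add NC@24 -> ring=[24:NC,86:NB,87:NA]
Op 8: route key 36: smallest pos >= 36 is 86 -> NB
Op 9: remove NA -> ring=[24:NC,86:NB]
Final route key 4: smallest pos >= 4 is 24 -> NC

Answer: NC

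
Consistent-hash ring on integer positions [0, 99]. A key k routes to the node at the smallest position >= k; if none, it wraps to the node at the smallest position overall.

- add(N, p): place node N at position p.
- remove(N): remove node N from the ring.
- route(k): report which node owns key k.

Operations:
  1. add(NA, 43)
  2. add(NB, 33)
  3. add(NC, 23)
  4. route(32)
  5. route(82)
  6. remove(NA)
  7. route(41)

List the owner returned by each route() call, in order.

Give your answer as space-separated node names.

Op 1: add NA@43 -> ring=[43:NA]
Op 2: add NB@33 -> ring=[33:NB,43:NA]
Op 3: add NC@23 -> ring=[23:NC,33:NB,43:NA]
Op 4: route key 32: smallest pos >= 32 is 33 -> NB
Op 5: route key 82: none >= 82, wrap to smallest pos 23 -> NC
Op 6: remove NA -> ring=[23:NC,33:NB]
Op 7: route key 41: none >= 41, wrap to smallest pos 23 -> NC

Answer: NB NC NC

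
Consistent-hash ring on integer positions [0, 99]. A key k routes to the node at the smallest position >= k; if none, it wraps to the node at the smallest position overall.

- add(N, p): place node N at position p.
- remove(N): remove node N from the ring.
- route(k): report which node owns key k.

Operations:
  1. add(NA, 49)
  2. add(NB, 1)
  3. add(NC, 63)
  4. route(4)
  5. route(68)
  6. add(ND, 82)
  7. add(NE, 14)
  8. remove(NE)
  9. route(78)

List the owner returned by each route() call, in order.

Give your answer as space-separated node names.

Op 1: add NA@49 -> ring=[49:NA]
Op 2: add NB@1 -> ring=[1:NB,49:NA]
Op 3: add NC@63 -> ring=[1:NB,49:NA,63:NC]
Op 4: route key 4: smallest pos >= 4 is 49 -> NA
Op 5: route key 68: none >= 68, wrap to smallest pos 1 -> NB
Op 6: add ND@82 -> ring=[1:NB,49:NA,63:NC,82:ND]
Op 7: add NE@14 -> ring=[1:NB,14:NE,49:NA,63:NC,82:ND]
Op 8: remove NE -> ring=[1:NB,49:NA,63:NC,82:ND]
Op 9: route key 78: smallest pos >= 78 is 82 -> ND

Answer: NA NB ND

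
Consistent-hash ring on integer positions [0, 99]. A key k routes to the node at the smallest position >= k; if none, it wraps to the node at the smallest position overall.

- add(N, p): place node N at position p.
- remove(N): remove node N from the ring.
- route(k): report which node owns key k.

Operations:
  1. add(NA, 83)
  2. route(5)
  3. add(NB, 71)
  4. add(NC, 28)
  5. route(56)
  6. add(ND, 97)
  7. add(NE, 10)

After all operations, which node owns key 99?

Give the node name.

Answer: NE

Derivation:
Op 1: add NA@83 -> ring=[83:NA]
Op 2: route key 5: smallest pos >= 5 is 83 -> NA
Op 3: add NB@71 -> ring=[71:NB,83:NA]
Op 4: add NC@28 -> ring=[28:NC,71:NB,83:NA]
Op 5: route key 56: smallest pos >= 56 is 71 -> NB
Op 6: add ND@97 -> ring=[28:NC,71:NB,83:NA,97:ND]
Op 7: add NE@10 -> ring=[10:NE,28:NC,71:NB,83:NA,97:ND]
Final route key 99: none >= 99, wrap to smallest pos 10 -> NE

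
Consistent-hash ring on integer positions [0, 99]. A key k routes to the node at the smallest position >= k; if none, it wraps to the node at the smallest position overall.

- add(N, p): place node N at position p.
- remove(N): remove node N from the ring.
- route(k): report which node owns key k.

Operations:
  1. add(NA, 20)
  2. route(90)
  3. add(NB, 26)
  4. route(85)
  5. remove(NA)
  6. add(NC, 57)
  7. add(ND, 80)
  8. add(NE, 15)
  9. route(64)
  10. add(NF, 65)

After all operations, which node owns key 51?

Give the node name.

Op 1: add NA@20 -> ring=[20:NA]
Op 2: route key 90: none >= 90, wrap to smallest pos 20 -> NA
Op 3: add NB@26 -> ring=[20:NA,26:NB]
Op 4: route key 85: none >= 85, wrap to smallest pos 20 -> NA
Op 5: remove NA -> ring=[26:NB]
Op 6: add NC@57 -> ring=[26:NB,57:NC]
Op 7: add ND@80 -> ring=[26:NB,57:NC,80:ND]
Op 8: add NE@15 -> ring=[15:NE,26:NB,57:NC,80:ND]
Op 9: route key 64: smallest pos >= 64 is 80 -> ND
Op 10: add NF@65 -> ring=[15:NE,26:NB,57:NC,65:NF,80:ND]
Final route key 51: smallest pos >= 51 is 57 -> NC

Answer: NC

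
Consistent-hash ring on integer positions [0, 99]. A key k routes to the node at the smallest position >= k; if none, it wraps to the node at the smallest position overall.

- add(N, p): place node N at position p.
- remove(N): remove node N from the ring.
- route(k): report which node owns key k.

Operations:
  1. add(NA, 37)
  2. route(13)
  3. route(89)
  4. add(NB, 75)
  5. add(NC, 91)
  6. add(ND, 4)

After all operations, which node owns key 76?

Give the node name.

Answer: NC

Derivation:
Op 1: add NA@37 -> ring=[37:NA]
Op 2: route key 13: smallest pos >= 13 is 37 -> NA
Op 3: route key 89: none >= 89, wrap to smallest pos 37 -> NA
Op 4: add NB@75 -> ring=[37:NA,75:NB]
Op 5: add NC@91 -> ring=[37:NA,75:NB,91:NC]
Op 6: add ND@4 -> ring=[4:ND,37:NA,75:NB,91:NC]
Final route key 76: smallest pos >= 76 is 91 -> NC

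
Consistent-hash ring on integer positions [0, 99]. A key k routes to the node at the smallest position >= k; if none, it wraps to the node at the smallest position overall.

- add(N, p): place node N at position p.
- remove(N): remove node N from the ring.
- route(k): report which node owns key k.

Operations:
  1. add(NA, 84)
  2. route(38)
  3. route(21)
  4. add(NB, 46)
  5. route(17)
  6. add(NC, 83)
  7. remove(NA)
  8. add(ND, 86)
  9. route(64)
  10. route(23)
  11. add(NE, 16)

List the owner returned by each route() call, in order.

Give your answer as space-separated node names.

Answer: NA NA NB NC NB

Derivation:
Op 1: add NA@84 -> ring=[84:NA]
Op 2: route key 38: smallest pos >= 38 is 84 -> NA
Op 3: route key 21: smallest pos >= 21 is 84 -> NA
Op 4: add NB@46 -> ring=[46:NB,84:NA]
Op 5: route key 17: smallest pos >= 17 is 46 -> NB
Op 6: add NC@83 -> ring=[46:NB,83:NC,84:NA]
Op 7: remove NA -> ring=[46:NB,83:NC]
Op 8: add ND@86 -> ring=[46:NB,83:NC,86:ND]
Op 9: route key 64: smallest pos >= 64 is 83 -> NC
Op 10: route key 23: smallest pos >= 23 is 46 -> NB
Op 11: add NE@16 -> ring=[16:NE,46:NB,83:NC,86:ND]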